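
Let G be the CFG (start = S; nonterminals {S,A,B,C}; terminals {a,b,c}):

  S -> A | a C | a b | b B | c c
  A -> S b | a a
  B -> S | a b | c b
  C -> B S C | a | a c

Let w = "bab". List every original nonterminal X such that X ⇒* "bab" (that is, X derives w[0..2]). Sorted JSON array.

Convert to CNF:
  S -> S T0 | T0 B | T1 C | T1 T0 | T1 T1 | T2 T2
  A -> S T0 | T1 T1
  B -> S T0 | T0 B | T1 C | T1 T0 | T1 T1 | T2 T0 | T2 T2
  C -> B X3 | T1 T2 | a
  T0 -> b
  T1 -> a
  T2 -> c
  X3 -> S C

CYK fill (cells [i..j] with 0 ≤ i ≤ j ≤ 2 only):
  [0..0]={T0}  "b"  orig:{}
  [1..1]={C,T1}  "a"  orig:{C}
  [2..2]={T0}  "b"  orig:{}
  [0..1]=∅  "ba"
  [1..2]={B,S}  "ab"
  [0..2]={B,S}  "bab"

Original NTs in T[0,2] deriving "bab": ["B", "S"]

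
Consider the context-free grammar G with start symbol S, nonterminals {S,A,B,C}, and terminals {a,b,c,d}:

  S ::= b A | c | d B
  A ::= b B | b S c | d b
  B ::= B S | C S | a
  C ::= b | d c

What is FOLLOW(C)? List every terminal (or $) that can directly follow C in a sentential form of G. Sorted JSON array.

Compute FIRST by fixpoint:
iter 1:
  A via A→b B: +{b}
  A via A→d b: +{d}
  B via B→a: +{a}
  C via C→b: +{b}
  C via C→d c: +{d}
  S via S→b A: +{b}
  S via S→c: +{c}
  S via S→d B: +{d}
  S: {b,c,d}  A: {b,d}  B: {a}  C: {b,d}
iter 2:
  B via B→C S: +{b,d}
  S: {b,c,d}  A: {b,d}  B: {a,b,d}  C: {b,d}
iter 3: (no change)
  S: {b,c,d}  A: {b,d}  B: {a,b,d}  C: {b,d}

FOLLOW iteration:
seed FOLLOW(S) with $
round 1:
  A→b S c: FOLLOW(S) ⊇ FIRST(c) = {c}; new: +{c}
  B→B S: FOLLOW(B) ⊇ FIRST(S) = {b,c,d}; new: +{b,c,d}
  B→B S: FOLLOW(S) ⊇ FOLLOW(B) ⊇ {b,c,d}; new: +{b,d}
  B→C S: FOLLOW(C) ⊇ FIRST(S) = {b,c,d}; new: +{b,c,d}
  S→b A: FOLLOW(A) ⊇ FOLLOW(S) ⊇ {$,b,c,d}; new: +{$,b,c,d}
  S→d B: FOLLOW(B) ⊇ FOLLOW(S) ⊇ {$,b,c,d}; new: +{$}
  FOLLOW(S)={$,b,c,d}  FOLLOW(A)={$,b,c,d}  FOLLOW(B)={$,b,c,d}  FOLLOW(C)={b,c,d}
round 2: done
  FOLLOW(S)={$,b,c,d}  FOLLOW(A)={$,b,c,d}  FOLLOW(B)={$,b,c,d}  FOLLOW(C)={b,c,d}

FOLLOW(C) = ["b", "c", "d"]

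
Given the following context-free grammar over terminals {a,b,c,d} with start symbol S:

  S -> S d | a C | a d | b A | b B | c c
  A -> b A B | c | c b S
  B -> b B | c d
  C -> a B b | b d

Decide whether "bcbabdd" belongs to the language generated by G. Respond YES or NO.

Convert to CNF:
  S -> S T2 | T0 A | T0 B | T1 T1 | T3 C | T3 T2
  A -> T0 X4 | T1 X5 | c
  B -> T0 B | T1 T2
  C -> T0 T2 | T3 X6
  T0 -> b
  T1 -> c
  T2 -> d
  T3 -> a
  X4 -> A B
  X5 -> T0 S
  X6 -> B T0

CYK fill:
  cell(0,0) b: {T0}  orig:{}
  cell(1,1) c: {A,T1}  orig:{A}
  cell(2,2) b: {T0}  orig:{}
  cell(3,3) a: {T3}  orig:{}
  cell(4,4) b: {T0}  orig:{}
  cell(5,5) d: {T2}  orig:{}
  cell(6,6) d: {T2}  orig:{}
  cell(0,1) bc: {S}
  cell(1,2) cb: ∅
  cell(2,3) ba: ∅
  cell(3,4) ab: ∅
  cell(4,5) bd: {C}
  cell(5,6) dd: ∅
  cell(0,2) bcb: ∅
  cell(1,3) cba: ∅
  cell(2,4) bab: ∅
  cell(3,5) abd: {S}
  cell(4,6) bdd: ∅
  cell(0,3) bcba: ∅
  cell(1,4) cbab: ∅
  cell(2,5) babd: {X5}  orig:{}
  cell(3,6) abdd: {S}
  cell(0,4) bcbab: ∅
  cell(1,5) cbabd: {A}
  cell(2,6) babdd: {X5}  orig:{}
  cell(0,5) bcbabd: {S}
  cell(1,6) cbabdd: {A}
  cell(0,6) bcbabdd: {S}

S ∈ T[0,6] ⇒ YES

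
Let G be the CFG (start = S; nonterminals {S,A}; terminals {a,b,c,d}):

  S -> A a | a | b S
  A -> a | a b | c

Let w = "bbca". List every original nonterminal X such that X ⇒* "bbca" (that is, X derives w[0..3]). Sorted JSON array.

Convert to CNF:
  S -> A T0 | T1 S | a
  A -> T0 T1 | a | c
  T0 -> a
  T1 -> b

CYK fill, restricted to cells inside w[0..3]:
  cell(0,0) b: {T1}  orig:{}
  cell(1,1) b: {T1}  orig:{}
  cell(2,2) c: {A}
  cell(3,3) a: {A,S,T0}  orig:{A,S}
  cell(0,1) bb: ∅
  cell(1,2) bc: ∅
  cell(2,3) ca: {S}
  cell(0,2) bbc: ∅
  cell(1,3) bca: {S}
  cell(0,3) bbca: {S}

Original NTs in T[0,3] deriving "bbca": ["S"]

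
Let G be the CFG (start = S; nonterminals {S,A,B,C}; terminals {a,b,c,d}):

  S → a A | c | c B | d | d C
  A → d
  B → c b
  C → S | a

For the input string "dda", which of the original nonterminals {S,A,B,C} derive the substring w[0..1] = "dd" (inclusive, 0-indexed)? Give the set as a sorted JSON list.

CNF form of G:
  S -> T0 B | T2 A | T3 C | c | d
  A -> d
  B -> T0 T1
  C -> T0 B | T2 A | T3 C | a | c | d
  T0 -> c
  T1 -> b
  T2 -> a
  T3 -> d

CYK table (by increasing span), restricted to cells inside w[0..1]:
  cell(0,0) d: {A,C,S,T3}  orig:{A,C,S}
  cell(1,1) d: {A,C,S,T3}  orig:{A,C,S}
  cell(0,1) dd: {C,S}

Original NTs in T[0,1] deriving "dd": ["C", "S"]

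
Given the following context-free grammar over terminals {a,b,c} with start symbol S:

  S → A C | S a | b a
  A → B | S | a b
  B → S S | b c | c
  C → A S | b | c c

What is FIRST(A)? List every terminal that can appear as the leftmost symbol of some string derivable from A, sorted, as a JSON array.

FIRST iteration:
iter 1:
  A via A→a b: +{a}
  B via B→b c: +{b}
  B via B→c: +{c}
  C via C→A S: +{a}
  C via C→b: +{b}
  C via C→c c: +{c}
  S via S→A C: +{a}
  S via S→b a: +{b}
  S: {a,b}  A: {a}  B: {b,c}  C: {a,b,c}
iter 2:
  A via A→B: +{b,c}
  B via B→S S: +{a}
  S via S→A C: +{c}
  S: {a,b,c}  A: {a,b,c}  B: {a,b,c}  C: {a,b,c}
iter 3: done
  S: {a,b,c}  A: {a,b,c}  B: {a,b,c}  C: {a,b,c}

FIRST(A) = ["a", "b", "c"]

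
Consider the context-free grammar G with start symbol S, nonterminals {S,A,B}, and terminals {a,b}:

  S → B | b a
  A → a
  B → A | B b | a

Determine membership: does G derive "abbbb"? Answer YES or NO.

Convert to CNF:
  S -> B T0 | T0 T1 | a
  A -> a
  B -> B T0 | a
  T0 -> b
  T1 -> a

CYK table (by increasing span):
  [0..0]={A,B,S,T1}  "a"  orig:{A,B,S}
  [1..1]={T0}  "b"  orig:{}
  [2..2]={T0}  "b"  orig:{}
  [3..3]={T0}  "b"  orig:{}
  [4..4]={T0}  "b"  orig:{}
  [0..1]={B,S}  "ab"
  [1..2]=∅  "bb"
  [2..3]=∅  "bb"
  [3..4]=∅  "bb"
  [0..2]={B,S}  "abb"
  [1..3]=∅  "bbb"
  [2..4]=∅  "bbb"
  [0..3]={B,S}  "abbb"
  [1..4]=∅  "bbbb"
  [0..4]={B,S}  "abbbb"

S ∈ T[0,4] ⇒ YES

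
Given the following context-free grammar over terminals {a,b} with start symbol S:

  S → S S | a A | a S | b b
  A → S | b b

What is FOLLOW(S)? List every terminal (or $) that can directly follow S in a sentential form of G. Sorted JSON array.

Compute FIRST by fixpoint:
[1]
  A via A→b b: +{b}
  S via S→a A: +{a}
  S via S→b b: +{b}
  FIRST[S]={a,b}  FIRST[A]={b}
[2]
  A via A→S: +{a}
  FIRST[S]={a,b}  FIRST[A]={a,b}
[3] done
  FIRST[S]={a,b}  FIRST[A]={a,b}

FOLLOW sets:
FOLLOW(S) := {$}
round 1:
  S→S S: FOLLOW(S) ⊇ FIRST(S) = {a,b}; new: +{a,b}
  S→a A: FOLLOW(A) ⊇ FOLLOW(S) ⊇ {$,a,b}; new: +{$,a,b}
  S: {$,a,b}  A: {$,a,b}
round 2: done
  S: {$,a,b}  A: {$,a,b}

FOLLOW(S) = ["$", "a", "b"]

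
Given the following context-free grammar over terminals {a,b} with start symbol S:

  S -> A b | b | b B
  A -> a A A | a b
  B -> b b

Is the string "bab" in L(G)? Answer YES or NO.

Convert to CNF:
  S -> A T1 | T1 B | b
  A -> T0 T1 | T0 X2
  B -> T1 T1
  T0 -> a
  T1 -> b
  X2 -> A A

CYK fill:
  cell(0,0) b: {S,T1}  orig:{S}
  cell(1,1) a: {T0}  orig:{}
  cell(2,2) b: {S,T1}  orig:{S}
  cell(0,1) ba: ∅
  cell(1,2) ab: {A}
  cell(0,2) bab: ∅

S ∉ T[0,2] ⇒ NO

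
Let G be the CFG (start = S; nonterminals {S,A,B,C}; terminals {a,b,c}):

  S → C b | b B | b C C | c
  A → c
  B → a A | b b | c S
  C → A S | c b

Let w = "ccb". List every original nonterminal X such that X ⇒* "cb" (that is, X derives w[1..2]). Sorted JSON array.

Convert to CNF:
  S -> C T1 | T1 B | T1 X3 | c
  A -> c
  B -> T0 A | T1 T1 | T2 S
  C -> A S | T2 T1
  T0 -> a
  T1 -> b
  T2 -> c
  X3 -> C C

CYK fill — only the sub-triangle for w[1..2]:
  T[1,1] 'c' = {A,S,T2}  orig:{A,S}
  T[2,2] 'b' = {T1}  orig:{}
  T[1,2] 'cb' = {C}

Original NTs in T[1,2] deriving "cb": ["C"]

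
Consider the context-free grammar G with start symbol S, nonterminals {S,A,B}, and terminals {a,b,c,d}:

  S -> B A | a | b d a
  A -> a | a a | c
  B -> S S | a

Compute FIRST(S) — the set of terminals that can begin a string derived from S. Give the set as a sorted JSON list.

FIRST sets, iterate to fixpoint:
pass 1:
  A via A→a: +{a}
  A via A→c: +{c}
  B via B→a: +{a}
  S via S→B A: +{a}
  S via S→b d a: +{b}
  FIRST[S]={a,b}  FIRST[A]={a,c}  FIRST[B]={a}
pass 2:
  B via B→S S: +{b}
  FIRST[S]={a,b}  FIRST[A]={a,c}  FIRST[B]={a,b}
pass 3: done
  FIRST[S]={a,b}  FIRST[A]={a,c}  FIRST[B]={a,b}

FIRST(S) = ["a", "b"]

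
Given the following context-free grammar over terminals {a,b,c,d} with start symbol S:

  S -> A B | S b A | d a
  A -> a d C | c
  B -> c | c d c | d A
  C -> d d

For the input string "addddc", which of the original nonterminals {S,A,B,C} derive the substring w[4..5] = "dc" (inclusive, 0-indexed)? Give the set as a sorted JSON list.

CNF form of G:
  S -> A B | S X6 | T1 T0
  A -> T0 X4 | c
  B -> T1 A | T2 X5 | c
  C -> T1 T1
  T0 -> a
  T1 -> d
  T2 -> c
  T3 -> b
  X4 -> T1 C
  X5 -> T1 T2
  X6 -> T3 A

Fill CYK table bottom-up — only the sub-triangle for w[4..5]:
  [4..4]={T1}  "d"  orig:{}
  [5..5]={A,B,T2}  "c"  orig:{A,B}
  [4..5]={B,X5}  "dc"  orig:{B}

Original NTs in T[4,5] deriving "dc": ["B"]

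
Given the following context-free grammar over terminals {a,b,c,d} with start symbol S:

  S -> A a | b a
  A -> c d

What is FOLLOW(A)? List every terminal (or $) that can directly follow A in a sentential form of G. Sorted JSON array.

Compute FIRST by fixpoint:
iter 1:
  A via A→c d: +{c}
  S via S→A a: +{c}
  S via S→b a: +{b}
  S: {b,c}  A: {c}
iter 2: done
  S: {b,c}  A: {c}

FOLLOW sets:
FOLLOW(S) := {$}
pass 1:
  S→A a: FOLLOW(A) ⊇ FIRST(a) = {a}; new: +{a}
  FOLLOW[S]={$}  FOLLOW[A]={a}
pass 2: — fixpoint
  FOLLOW[S]={$}  FOLLOW[A]={a}

FOLLOW(A) = ["a"]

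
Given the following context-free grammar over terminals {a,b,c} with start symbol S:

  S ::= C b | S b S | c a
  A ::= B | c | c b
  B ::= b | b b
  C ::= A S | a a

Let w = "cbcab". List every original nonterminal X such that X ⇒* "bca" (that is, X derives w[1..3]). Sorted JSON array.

Convert to CNF:
  S -> C T0 | S X3 | T1 T2
  A -> T0 T0 | T1 T0 | b | c
  B -> T0 T0 | b
  C -> A S | T2 T2
  T0 -> b
  T1 -> c
  T2 -> a
  X3 -> T0 S

Fill CYK table bottom-up — only the sub-triangle for w[1..3]:
  [1..1]={A,B,T0}  "b"  orig:{A,B}
  [2..2]={A,T1}  "c"  orig:{A}
  [3..3]={T2}  "a"  orig:{}
  [1..2]=∅  "bc"
  [2..3]={S}  "ca"
  [1..3]={C,X3}  "bca"  orig:{C}

Original NTs in T[1,3] deriving "bca": ["C"]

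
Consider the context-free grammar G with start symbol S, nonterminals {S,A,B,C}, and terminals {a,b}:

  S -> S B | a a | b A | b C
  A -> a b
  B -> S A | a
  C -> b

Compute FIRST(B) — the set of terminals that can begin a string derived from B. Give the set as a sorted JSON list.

FIRST sets, iterate to fixpoint:
[1]
  A via A→a b: +{a}
  B via B→a: +{a}
  C via C→b: +{b}
  S via S→a a: +{a}
  S via S→b A: +{b}
  FIRST[S]={a,b}  FIRST[A]={a}  FIRST[B]={a}  FIRST[C]={b}
[2]
  B via B→S A: +{b}
  FIRST[S]={a,b}  FIRST[A]={a}  FIRST[B]={a,b}  FIRST[C]={b}
[3] done
  FIRST[S]={a,b}  FIRST[A]={a}  FIRST[B]={a,b}  FIRST[C]={b}

FIRST(B) = ["a", "b"]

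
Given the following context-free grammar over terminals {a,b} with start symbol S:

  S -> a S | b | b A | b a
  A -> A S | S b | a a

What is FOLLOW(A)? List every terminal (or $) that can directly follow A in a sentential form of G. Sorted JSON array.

Compute FIRST by fixpoint:
iter 1:
  A via A→a a: +{a}
  S via S→a S: +{a}
  S via S→b: +{b}
  S: {a,b}  A: {a}
iter 2:
  A via A→S b: +{b}
  S: {a,b}  A: {a,b}
iter 3: (stable)
  S: {a,b}  A: {a,b}

Compute FOLLOW by fixpoint:
initialize: $ ∈ FOLLOW(S)
[1]
  A→A S: FOLLOW(A) ⊇ FIRST(S) = {a,b}; new: +{a,b}
  A→A S: FOLLOW(S) ⊇ FOLLOW(A) ⊇ {a,b}; new: +{a,b}
  S→b A: FOLLOW(A) ⊇ FOLLOW(S) ⊇ {$,a,b}; new: +{$}
  S: {$,a,b}  A: {$,a,b}
[2] (no change)
  S: {$,a,b}  A: {$,a,b}

FOLLOW(A) = ["$", "a", "b"]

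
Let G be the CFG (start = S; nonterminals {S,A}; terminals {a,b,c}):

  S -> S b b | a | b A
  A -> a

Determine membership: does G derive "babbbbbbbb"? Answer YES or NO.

Convert to CNF:
  S -> S X1 | T0 A | a
  A -> a
  T0 -> b
  X1 -> T0 T0

CYK table (by increasing span):
  [0..0]={T0}  "b"  orig:{}
  [1..1]={A,S}  "a"
  [2..2]={T0}  "b"  orig:{}
  [3..3]={T0}  "b"  orig:{}
  [4..4]={T0}  "b"  orig:{}
  [5..5]={T0}  "b"  orig:{}
  [6..6]={T0}  "b"  orig:{}
  [7..7]={T0}  "b"  orig:{}
  [8..8]={T0}  "b"  orig:{}
  [9..9]={T0}  "b"  orig:{}
  [0..1]={S}  "ba"
  [1..2]=∅  "ab"
  [2..3]={X1}  "bb"  orig:{}
  [3..4]={X1}  "bb"  orig:{}
  [4..5]={X1}  "bb"  orig:{}
  [5..6]={X1}  "bb"  orig:{}
  [6..7]={X1}  "bb"  orig:{}
  [7..8]={X1}  "bb"  orig:{}
  [8..9]={X1}  "bb"  orig:{}
  [0..2]=∅  "bab"
  [1..3]={S}  "abb"
  [2..4]=∅  "bbb"
  [3..5]=∅  "bbb"
  [4..6]=∅  "bbb"
  [5..7]=∅  "bbb"
  [6..8]=∅  "bbb"
  [7..9]=∅  "bbb"
  [0..3]={S}  "babb"
  [1..4]=∅  "abbb"
  [2..5]=∅  "bbbb"
  [3..6]=∅  "bbbb"
  [4..7]=∅  "bbbb"
  [5..8]=∅  "bbbb"
  [6..9]=∅  "bbbb"
  [0..4]=∅  "babbb"
  [1..5]={S}  "abbbb"
  [2..6]=∅  "bbbbb"
  [3..7]=∅  "bbbbb"
  [4..8]=∅  "bbbbb"
  [5..9]=∅  "bbbbb"
  [0..5]={S}  "babbbb"
  [1..6]=∅  "abbbbb"
  [2..7]=∅  "bbbbbb"
  [3..8]=∅  "bbbbbb"
  [4..9]=∅  "bbbbbb"
  [0..6]=∅  "babbbbb"
  [1..7]={S}  "abbbbbb"
  [2..8]=∅  "bbbbbbb"
  [3..9]=∅  "bbbbbbb"
  [0..7]={S}  "babbbbbb"
  [1..8]=∅  "abbbbbbb"
  [2..9]=∅  "bbbbbbbb"
  [0..8]=∅  "babbbbbbb"
  [1..9]={S}  "abbbbbbbb"
  [0..9]={S}  "babbbbbbbb"

S ∈ T[0,9] ⇒ YES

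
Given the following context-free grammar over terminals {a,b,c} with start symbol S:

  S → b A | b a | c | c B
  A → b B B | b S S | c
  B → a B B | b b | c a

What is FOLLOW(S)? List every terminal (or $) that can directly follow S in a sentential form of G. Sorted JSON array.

FIRST iteration:
[1]
  A via A→b B B: +{b}
  A via A→c: +{c}
  B via B→a B B: +{a}
  B via B→b b: +{b}
  B via B→c a: +{c}
  S via S→b A: +{b}
  S via S→c: +{c}
  FIRST[S]={b,c}  FIRST[A]={b,c}  FIRST[B]={a,b,c}
[2] done
  FIRST[S]={b,c}  FIRST[A]={b,c}  FIRST[B]={a,b,c}

FOLLOW sets:
seed FOLLOW(S) with $
pass 1:
  A→b B B: FOLLOW(B) ⊇ FIRST(B) = {a,b,c}; new: +{a,b,c}
  A→b S S: FOLLOW(S) ⊇ FIRST(S) = {b,c}; new: +{b,c}
  S→b A: FOLLOW(A) ⊇ FOLLOW(S) ⊇ {$,b,c}; new: +{$,b,c}
  S→c B: FOLLOW(B) ⊇ FOLLOW(S) ⊇ {$,b,c}; new: +{$}
  FOLLOW[S]={$,b,c}  FOLLOW[A]={$,b,c}  FOLLOW[B]={$,a,b,c}
pass 2: (no change)
  FOLLOW[S]={$,b,c}  FOLLOW[A]={$,b,c}  FOLLOW[B]={$,a,b,c}

FOLLOW(S) = ["$", "b", "c"]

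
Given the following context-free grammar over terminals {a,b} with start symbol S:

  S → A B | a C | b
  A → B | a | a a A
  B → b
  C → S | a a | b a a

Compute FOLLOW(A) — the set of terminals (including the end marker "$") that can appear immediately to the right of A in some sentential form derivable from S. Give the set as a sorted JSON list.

FIRST iteration:
iter 1:
  A via A→a: +{a}
  B via B→b: +{b}
  C via C→a a: +{a}
  C via C→b a a: +{b}
  S via S→A B: +{a}
  S via S→b: +{b}
  FIRST(S)={a,b}  FIRST(A)={a}  FIRST(B)={b}  FIRST(C)={a,b}
iter 2:
  A via A→B: +{b}
  FIRST(S)={a,b}  FIRST(A)={a,b}  FIRST(B)={b}  FIRST(C)={a,b}
iter 3: — fixpoint
  FIRST(S)={a,b}  FIRST(A)={a,b}  FIRST(B)={b}  FIRST(C)={a,b}

FOLLOW iteration:
FOLLOW(S) := {$}
pass 1:
  S→A B: FOLLOW(A) ⊇ FIRST(B) = {b}; new: +{b}
  S→A B: FOLLOW(B) ⊇ FOLLOW(S) ⊇ {$}; new: +{$}
  S→a C: FOLLOW(C) ⊇ FOLLOW(S) ⊇ {$}; new: +{$}
  S: {$}  A: {b}  B: {$}  C: {$}
pass 2:
  A→B: FOLLOW(B) ⊇ FOLLOW(A) ⊇ {b}; new: +{b}
  S: {$}  A: {b}  B: {$,b}  C: {$}
pass 3: done
  S: {$}  A: {b}  B: {$,b}  C: {$}

FOLLOW(A) = ["b"]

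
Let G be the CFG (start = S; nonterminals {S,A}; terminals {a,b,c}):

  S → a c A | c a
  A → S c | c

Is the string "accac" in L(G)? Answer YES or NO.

CNF form of G:
  S -> T0 T1 | T1 X2
  A -> S T0 | c
  T0 -> c
  T1 -> a
  X2 -> T0 A

CYK table (by increasing span):
  T[0,0] 'a' = {T1}  orig:{}
  T[1,1] 'c' = {A,T0}  orig:{A}
  T[2,2] 'c' = {A,T0}  orig:{A}
  T[3,3] 'a' = {T1}  orig:{}
  T[4,4] 'c' = {A,T0}  orig:{A}
  T[0,1] 'ac' = ∅
  T[1,2] 'cc' = {X2}  orig:{}
  T[2,3] 'ca' = {S}
  T[3,4] 'ac' = ∅
  T[0,2] 'acc' = {S}
  T[1,3] 'cca' = ∅
  T[2,4] 'cac' = {A}
  T[0,3] 'acca' = ∅
  T[1,4] 'ccac' = {X2}  orig:{}
  T[0,4] 'accac' = {S}

S ∈ T[0,4] ⇒ YES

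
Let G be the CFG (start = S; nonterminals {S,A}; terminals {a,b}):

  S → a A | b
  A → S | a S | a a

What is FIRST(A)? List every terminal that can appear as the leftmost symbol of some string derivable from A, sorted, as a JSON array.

Compute FIRST by fixpoint:
[1]
  A via A→a S: +{a}
  S via S→a A: +{a}
  S via S→b: +{b}
  S: {a,b}  A: {a}
[2]
  A via A→S: +{b}
  S: {a,b}  A: {a,b}
[3] — fixpoint
  S: {a,b}  A: {a,b}

FIRST(A) = ["a", "b"]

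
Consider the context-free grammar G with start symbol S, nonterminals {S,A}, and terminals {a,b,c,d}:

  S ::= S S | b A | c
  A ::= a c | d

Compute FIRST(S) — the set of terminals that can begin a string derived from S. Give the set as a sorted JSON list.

Compute FIRST by fixpoint:
pass 1:
  A via A→a c: +{a}
  A via A→d: +{d}
  S via S→b A: +{b}
  S via S→c: +{c}
  FIRST(S)={b,c}  FIRST(A)={a,d}
pass 2: done
  FIRST(S)={b,c}  FIRST(A)={a,d}

FIRST(S) = ["b", "c"]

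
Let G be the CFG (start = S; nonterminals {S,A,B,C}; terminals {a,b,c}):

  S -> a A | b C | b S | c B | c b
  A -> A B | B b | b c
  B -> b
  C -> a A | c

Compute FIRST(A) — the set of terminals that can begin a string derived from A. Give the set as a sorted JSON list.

FIRST iteration:
pass 1:
  A via A→b c: +{b}
  B via B→b: +{b}
  C via C→a A: +{a}
  C via C→c: +{c}
  S via S→a A: +{a}
  S via S→b C: +{b}
  S via S→c B: +{c}
  FIRST[S]={a,b,c}  FIRST[A]={b}  FIRST[B]={b}  FIRST[C]={a,c}
pass 2: (no change)
  FIRST[S]={a,b,c}  FIRST[A]={b}  FIRST[B]={b}  FIRST[C]={a,c}

FIRST(A) = ["b"]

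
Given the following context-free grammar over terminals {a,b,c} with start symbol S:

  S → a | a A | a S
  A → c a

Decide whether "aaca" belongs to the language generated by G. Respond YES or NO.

CNF form of G:
  S -> T1 A | T1 S | a
  A -> T0 T1
  T0 -> c
  T1 -> a

Fill CYK table bottom-up:
  T[0,0] 'a' = {S,T1}  orig:{S}
  T[1,1] 'a' = {S,T1}  orig:{S}
  T[2,2] 'c' = {T0}  orig:{}
  T[3,3] 'a' = {S,T1}  orig:{S}
  T[0,1] 'aa' = {S}
  T[1,2] 'ac' = ∅
  T[2,3] 'ca' = {A}
  T[0,2] 'aac' = ∅
  T[1,3] 'aca' = {S}
  T[0,3] 'aaca' = {S}

S ∈ T[0,3] ⇒ YES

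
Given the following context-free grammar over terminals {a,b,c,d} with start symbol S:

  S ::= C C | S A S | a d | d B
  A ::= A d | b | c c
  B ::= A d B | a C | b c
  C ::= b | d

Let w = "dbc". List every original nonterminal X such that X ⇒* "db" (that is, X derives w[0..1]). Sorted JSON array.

Convert to CNF:
  S -> C C | S X5 | T0 B | T2 T0
  A -> A T0 | T1 T1 | b
  B -> A X4 | T2 C | T3 T1
  C -> b | d
  T0 -> d
  T1 -> c
  T2 -> a
  T3 -> b
  X4 -> T0 B
  X5 -> A S

CYK table (by increasing span) — only the sub-triangle for w[0..1]:
  cell(0,0) d: {C,T0}  orig:{C}
  cell(1,1) b: {A,C,T3}  orig:{A,C}
  cell(0,1) db: {S}

Original NTs in T[0,1] deriving "db": ["S"]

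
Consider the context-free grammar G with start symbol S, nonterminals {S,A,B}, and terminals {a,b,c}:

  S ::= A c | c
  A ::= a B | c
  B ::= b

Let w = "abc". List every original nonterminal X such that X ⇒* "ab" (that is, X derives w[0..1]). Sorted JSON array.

CNF form of G:
  S -> A T1 | c
  A -> T0 B | c
  B -> b
  T0 -> a
  T1 -> c

Fill CYK table bottom-up — only the sub-triangle for w[0..1]:
  cell(0,0) a: {T0}  orig:{}
  cell(1,1) b: {B}
  cell(0,1) ab: {A}

Original NTs in T[0,1] deriving "ab": ["A"]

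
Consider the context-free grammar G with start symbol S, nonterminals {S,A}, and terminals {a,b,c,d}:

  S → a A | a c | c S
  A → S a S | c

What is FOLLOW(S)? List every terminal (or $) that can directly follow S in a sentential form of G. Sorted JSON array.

Compute FIRST by fixpoint:
pass 1:
  A via A→c: +{c}
  S via S→a A: +{a}
  S via S→c S: +{c}
  FIRST(S)={a,c}  FIRST(A)={c}
pass 2:
  A via A→S a S: +{a}
  FIRST(S)={a,c}  FIRST(A)={a,c}
pass 3: (stable)
  FIRST(S)={a,c}  FIRST(A)={a,c}

Compute FOLLOW by fixpoint:
seed FOLLOW(S) with $
[1]
  A→S a S: FOLLOW(S) ⊇ FIRST(a) = {a}; new: +{a}
  S→a A: FOLLOW(A) ⊇ FOLLOW(S) ⊇ {$,a}; new: +{$,a}
  FOLLOW[S]={$,a}  FOLLOW[A]={$,a}
[2] — fixpoint
  FOLLOW[S]={$,a}  FOLLOW[A]={$,a}

FOLLOW(S) = ["$", "a"]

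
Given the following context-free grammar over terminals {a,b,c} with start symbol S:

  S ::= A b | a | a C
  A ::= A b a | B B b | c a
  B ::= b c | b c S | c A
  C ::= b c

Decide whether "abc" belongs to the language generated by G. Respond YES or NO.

CNF form of G:
  S -> A T0 | T1 C | a
  A -> A X3 | B X4 | T2 T1
  B -> T0 T2 | T0 X5 | T2 A
  C -> T0 T2
  T0 -> b
  T1 -> a
  T2 -> c
  X3 -> T0 T1
  X4 -> B T0
  X5 -> T2 S

CYK table (by increasing span):
  cell(0,0) a: {S,T1}  orig:{S}
  cell(1,1) b: {T0}  orig:{}
  cell(2,2) c: {T2}  orig:{}
  cell(0,1) ab: ∅
  cell(1,2) bc: {B,C}
  cell(0,2) abc: {S}

S ∈ T[0,2] ⇒ YES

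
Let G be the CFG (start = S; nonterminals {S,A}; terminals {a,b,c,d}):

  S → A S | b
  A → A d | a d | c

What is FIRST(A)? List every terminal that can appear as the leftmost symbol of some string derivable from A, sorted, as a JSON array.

FIRST iteration:
[1]
  A via A→a d: +{a}
  A via A→c: +{c}
  S via S→A S: +{a,c}
  S via S→b: +{b}
  S: {a,b,c}  A: {a,c}
[2] done
  S: {a,b,c}  A: {a,c}

FIRST(A) = ["a", "c"]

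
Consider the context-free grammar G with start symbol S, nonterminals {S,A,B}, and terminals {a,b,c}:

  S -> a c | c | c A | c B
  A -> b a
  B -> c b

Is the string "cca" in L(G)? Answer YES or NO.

CNF form of G:
  S -> T1 T2 | T2 A | T2 B | c
  A -> T0 T1
  B -> T2 T0
  T0 -> b
  T1 -> a
  T2 -> c

CYK fill:
  [0..0]={S,T2}  "c"  orig:{S}
  [1..1]={S,T2}  "c"  orig:{S}
  [2..2]={T1}  "a"  orig:{}
  [0..1]=∅  "cc"
  [1..2]=∅  "ca"
  [0..2]=∅  "cca"

S ∉ T[0,2] ⇒ NO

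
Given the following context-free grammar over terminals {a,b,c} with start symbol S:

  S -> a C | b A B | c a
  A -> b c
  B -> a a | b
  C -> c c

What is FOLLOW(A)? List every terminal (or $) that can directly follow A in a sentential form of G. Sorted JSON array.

Compute FIRST by fixpoint:
[1]
  A via A→b c: +{b}
  B via B→a a: +{a}
  B via B→b: +{b}
  C via C→c c: +{c}
  S via S→a C: +{a}
  S via S→b A B: +{b}
  S via S→c a: +{c}
  FIRST(S)={a,b,c}  FIRST(A)={b}  FIRST(B)={a,b}  FIRST(C)={c}
[2] — fixpoint
  FIRST(S)={a,b,c}  FIRST(A)={b}  FIRST(B)={a,b}  FIRST(C)={c}

Compute FOLLOW by fixpoint:
initialize: $ ∈ FOLLOW(S)
pass 1:
  S→a C: FOLLOW(C) ⊇ FOLLOW(S) ⊇ {$}; new: +{$}
  S→b A B: FOLLOW(A) ⊇ FIRST(B) = {a,b}; new: +{a,b}
  S→b A B: FOLLOW(B) ⊇ FOLLOW(S) ⊇ {$}; new: +{$}
  S: {$}  A: {a,b}  B: {$}  C: {$}
pass 2: — fixpoint
  S: {$}  A: {a,b}  B: {$}  C: {$}

FOLLOW(A) = ["a", "b"]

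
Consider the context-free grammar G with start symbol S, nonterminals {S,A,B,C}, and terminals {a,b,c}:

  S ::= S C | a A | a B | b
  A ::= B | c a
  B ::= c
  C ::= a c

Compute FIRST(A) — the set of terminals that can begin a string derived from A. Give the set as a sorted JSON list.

FIRST sets, iterate to fixpoint:
[1]
  A via A→c a: +{c}
  B via B→c: +{c}
  C via C→a c: +{a}
  S via S→a A: +{a}
  S via S→b: +{b}
  FIRST(S)={a,b}  FIRST(A)={c}  FIRST(B)={c}  FIRST(C)={a}
[2] done
  FIRST(S)={a,b}  FIRST(A)={c}  FIRST(B)={c}  FIRST(C)={a}

FIRST(A) = ["c"]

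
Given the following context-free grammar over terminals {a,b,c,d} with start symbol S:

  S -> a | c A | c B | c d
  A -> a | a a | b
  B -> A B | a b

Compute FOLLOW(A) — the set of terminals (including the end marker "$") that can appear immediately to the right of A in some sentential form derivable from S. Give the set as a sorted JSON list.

Compute FIRST by fixpoint:
iter 1:
  A via A→a: +{a}
  A via A→b: +{b}
  B via B→A B: +{a,b}
  S via S→a: +{a}
  S via S→c A: +{c}
  FIRST[S]={a,c}  FIRST[A]={a,b}  FIRST[B]={a,b}
iter 2: (no change)
  FIRST[S]={a,c}  FIRST[A]={a,b}  FIRST[B]={a,b}

FOLLOW sets:
FOLLOW(S) := {$}
round 1:
  B→A B: FOLLOW(A) ⊇ FIRST(B) = {a,b}; new: +{a,b}
  S→c A: FOLLOW(A) ⊇ FOLLOW(S) ⊇ {$}; new: +{$}
  S→c B: FOLLOW(B) ⊇ FOLLOW(S) ⊇ {$}; new: +{$}
  FOLLOW[S]={$}  FOLLOW[A]={$,a,b}  FOLLOW[B]={$}
round 2: done
  FOLLOW[S]={$}  FOLLOW[A]={$,a,b}  FOLLOW[B]={$}

FOLLOW(A) = ["$", "a", "b"]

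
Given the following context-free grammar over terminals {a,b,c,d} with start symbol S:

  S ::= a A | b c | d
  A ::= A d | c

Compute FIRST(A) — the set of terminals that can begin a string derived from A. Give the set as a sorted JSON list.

Compute FIRST by fixpoint:
pass 1:
  A via A→c: +{c}
  S via S→a A: +{a}
  S via S→b c: +{b}
  S via S→d: +{d}
  FIRST[S]={a,b,d}  FIRST[A]={c}
pass 2: (no change)
  FIRST[S]={a,b,d}  FIRST[A]={c}

FIRST(A) = ["c"]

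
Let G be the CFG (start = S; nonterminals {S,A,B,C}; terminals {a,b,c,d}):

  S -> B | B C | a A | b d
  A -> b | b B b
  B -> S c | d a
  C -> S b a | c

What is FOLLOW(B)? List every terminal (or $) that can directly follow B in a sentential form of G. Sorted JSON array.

FIRST sets, iterate to fixpoint:
pass 1:
  A via A→b: +{b}
  B via B→d a: +{d}
  C via C→c: +{c}
  S via S→B: +{d}
  S via S→a A: +{a}
  S via S→b d: +{b}
  S: {a,b,d}  A: {b}  B: {d}  C: {c}
pass 2:
  B via B→S c: +{a,b}
  C via C→S b a: +{a,b,d}
  S: {a,b,d}  A: {b}  B: {a,b,d}  C: {a,b,c,d}
pass 3: (stable)
  S: {a,b,d}  A: {b}  B: {a,b,d}  C: {a,b,c,d}

FOLLOW iteration:
seed FOLLOW(S) with $
iter 1:
  A→b B b: FOLLOW(B) ⊇ FIRST(b) = {b}; new: +{b}
  B→S c: FOLLOW(S) ⊇ FIRST(c) = {c}; new: +{c}
  C→S b a: FOLLOW(S) ⊇ FIRST(b) = {b}; new: +{b}
  S→B: FOLLOW(B) ⊇ FOLLOW(S) ⊇ {$,b,c}; new: +{$,c}
  S→B C: FOLLOW(B) ⊇ FIRST(C) = {a,b,c,d}; new: +{a,d}
  S→B C: FOLLOW(C) ⊇ FOLLOW(S) ⊇ {$,b,c}; new: +{$,b,c}
  S→a A: FOLLOW(A) ⊇ FOLLOW(S) ⊇ {$,b,c}; new: +{$,b,c}
  S: {$,b,c}  A: {$,b,c}  B: {$,a,b,c,d}  C: {$,b,c}
iter 2: (stable)
  S: {$,b,c}  A: {$,b,c}  B: {$,a,b,c,d}  C: {$,b,c}

FOLLOW(B) = ["$", "a", "b", "c", "d"]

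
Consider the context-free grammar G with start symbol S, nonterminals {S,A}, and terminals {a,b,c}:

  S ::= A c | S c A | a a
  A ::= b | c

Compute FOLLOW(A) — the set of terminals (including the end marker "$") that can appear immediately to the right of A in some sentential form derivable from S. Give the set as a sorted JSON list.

FIRST sets, iterate to fixpoint:
iter 1:
  A via A→b: +{b}
  A via A→c: +{c}
  S via S→A c: +{b,c}
  S via S→a a: +{a}
  S: {a,b,c}  A: {b,c}
iter 2: (stable)
  S: {a,b,c}  A: {b,c}

FOLLOW iteration:
initialize: $ ∈ FOLLOW(S)
[1]
  S→A c: FOLLOW(A) ⊇ FIRST(c) = {c}; new: +{c}
  S→S c A: FOLLOW(S) ⊇ FIRST(c) = {c}; new: +{c}
  S→S c A: FOLLOW(A) ⊇ FOLLOW(S) ⊇ {$,c}; new: +{$}
  FOLLOW[S]={$,c}  FOLLOW[A]={$,c}
[2] done
  FOLLOW[S]={$,c}  FOLLOW[A]={$,c}

FOLLOW(A) = ["$", "c"]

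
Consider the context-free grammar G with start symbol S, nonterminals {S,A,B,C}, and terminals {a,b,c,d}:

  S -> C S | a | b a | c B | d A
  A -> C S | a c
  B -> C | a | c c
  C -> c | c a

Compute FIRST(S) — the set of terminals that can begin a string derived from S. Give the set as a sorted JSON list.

FIRST sets, iterate to fixpoint:
round 1:
  A via A→a c: +{a}
  B via B→a: +{a}
  B via B→c c: +{c}
  C via C→c: +{c}
  S via S→C S: +{c}
  S via S→a: +{a}
  S via S→b a: +{b}
  S via S→d A: +{d}
  FIRST(S)={a,b,c,d}  FIRST(A)={a}  FIRST(B)={a,c}  FIRST(C)={c}
round 2:
  A via A→C S: +{c}
  FIRST(S)={a,b,c,d}  FIRST(A)={a,c}  FIRST(B)={a,c}  FIRST(C)={c}
round 3: (no change)
  FIRST(S)={a,b,c,d}  FIRST(A)={a,c}  FIRST(B)={a,c}  FIRST(C)={c}

FIRST(S) = ["a", "b", "c", "d"]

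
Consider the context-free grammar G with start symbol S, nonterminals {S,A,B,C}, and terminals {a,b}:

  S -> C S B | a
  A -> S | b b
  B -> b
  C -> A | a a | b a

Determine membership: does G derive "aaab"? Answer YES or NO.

CNF form of G:
  S -> C X4 | a
  A -> C X2 | T0 T0 | a
  B -> b
  C -> C X3 | T0 T0 | T0 T1 | T1 T1 | a
  T0 -> b
  T1 -> a
  X2 -> S B
  X3 -> S B
  X4 -> S B

CYK fill:
  [0..0]={A,C,S,T1}  "a"  orig:{A,C,S}
  [1..1]={A,C,S,T1}  "a"  orig:{A,C,S}
  [2..2]={A,C,S,T1}  "a"  orig:{A,C,S}
  [3..3]={B,T0}  "b"  orig:{B}
  [0..1]={C}  "aa"
  [1..2]={C}  "aa"
  [2..3]={X2,X3,X4}  "ab"  orig:{}
  [0..2]=∅  "aaa"
  [1..3]={A,C,S}  "aab"
  [0..3]={A,C,S}  "aaab"

S ∈ T[0,3] ⇒ YES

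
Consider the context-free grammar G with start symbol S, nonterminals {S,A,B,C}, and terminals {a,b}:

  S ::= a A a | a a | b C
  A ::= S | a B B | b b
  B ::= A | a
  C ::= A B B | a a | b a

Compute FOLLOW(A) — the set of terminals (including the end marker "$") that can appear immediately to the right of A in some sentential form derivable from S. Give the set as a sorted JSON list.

FIRST sets, iterate to fixpoint:
iter 1:
  A via A→a B B: +{a}
  A via A→b b: +{b}
  B via B→A: +{a,b}
  C via C→A B B: +{a,b}
  S via S→a A a: +{a}
  S via S→b C: +{b}
  FIRST[S]={a,b}  FIRST[A]={a,b}  FIRST[B]={a,b}  FIRST[C]={a,b}
iter 2: done
  FIRST[S]={a,b}  FIRST[A]={a,b}  FIRST[B]={a,b}  FIRST[C]={a,b}

FOLLOW iteration:
initialize: $ ∈ FOLLOW(S)
round 1:
  A→a B B: FOLLOW(B) ⊇ FIRST(B) = {a,b}; new: +{a,b}
  B→A: FOLLOW(A) ⊇ FOLLOW(B) ⊇ {a,b}; new: +{a,b}
  S→b C: FOLLOW(C) ⊇ FOLLOW(S) ⊇ {$}; new: +{$}
  FOLLOW[S]={$}  FOLLOW[A]={a,b}  FOLLOW[B]={a,b}  FOLLOW[C]={$}
round 2:
  A→S: FOLLOW(S) ⊇ FOLLOW(A) ⊇ {a,b}; new: +{a,b}
  C→A B B: FOLLOW(B) ⊇ FOLLOW(C) ⊇ {$}; new: +{$}
  S→b C: FOLLOW(C) ⊇ FOLLOW(S) ⊇ {$,a,b}; new: +{a,b}
  FOLLOW[S]={$,a,b}  FOLLOW[A]={a,b}  FOLLOW[B]={$,a,b}  FOLLOW[C]={$,a,b}
round 3:
  B→A: FOLLOW(A) ⊇ FOLLOW(B) ⊇ {$,a,b}; new: +{$}
  FOLLOW[S]={$,a,b}  FOLLOW[A]={$,a,b}  FOLLOW[B]={$,a,b}  FOLLOW[C]={$,a,b}
round 4: done
  FOLLOW[S]={$,a,b}  FOLLOW[A]={$,a,b}  FOLLOW[B]={$,a,b}  FOLLOW[C]={$,a,b}

FOLLOW(A) = ["$", "a", "b"]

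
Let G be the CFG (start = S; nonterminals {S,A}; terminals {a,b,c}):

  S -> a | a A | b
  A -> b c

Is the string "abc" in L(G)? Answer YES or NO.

Convert to CNF:
  S -> T2 A | a | b
  A -> T0 T1
  T0 -> b
  T1 -> c
  T2 -> a

Fill CYK table bottom-up:
  cell(0,0) a: {S,T2}  orig:{S}
  cell(1,1) b: {S,T0}  orig:{S}
  cell(2,2) c: {T1}  orig:{}
  cell(0,1) ab: ∅
  cell(1,2) bc: {A}
  cell(0,2) abc: {S}

S ∈ T[0,2] ⇒ YES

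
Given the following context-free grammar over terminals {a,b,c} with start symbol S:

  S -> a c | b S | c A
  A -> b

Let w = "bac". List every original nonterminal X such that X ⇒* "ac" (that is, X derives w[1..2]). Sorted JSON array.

Convert to CNF:
  S -> T0 T1 | T1 A | T2 S
  A -> b
  T0 -> a
  T1 -> c
  T2 -> b

CYK table (by increasing span), restricted to cells inside w[1..2]:
  T[1,1] 'a' = {T0}  orig:{}
  T[2,2] 'c' = {T1}  orig:{}
  T[1,2] 'ac' = {S}

Original NTs in T[1,2] deriving "ac": ["S"]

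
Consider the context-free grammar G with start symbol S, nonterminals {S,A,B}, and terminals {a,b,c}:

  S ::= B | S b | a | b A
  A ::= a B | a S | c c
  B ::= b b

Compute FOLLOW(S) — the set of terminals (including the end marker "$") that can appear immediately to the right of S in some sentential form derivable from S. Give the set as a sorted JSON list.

FIRST sets, iterate to fixpoint:
round 1:
  A via A→a B: +{a}
  A via A→c c: +{c}
  B via B→b b: +{b}
  S via S→B: +{b}
  S via S→a: +{a}
  FIRST[S]={a,b}  FIRST[A]={a,c}  FIRST[B]={b}
round 2: done
  FIRST[S]={a,b}  FIRST[A]={a,c}  FIRST[B]={b}

FOLLOW iteration:
seed FOLLOW(S) with $
round 1:
  S→B: FOLLOW(B) ⊇ FOLLOW(S) ⊇ {$}; new: +{$}
  S→S b: FOLLOW(S) ⊇ FIRST(b) = {b}; new: +{b}
  S→b A: FOLLOW(A) ⊇ FOLLOW(S) ⊇ {$,b}; new: +{$,b}
  FOLLOW(S)={$,b}  FOLLOW(A)={$,b}  FOLLOW(B)={$}
round 2:
  A→a B: FOLLOW(B) ⊇ FOLLOW(A) ⊇ {$,b}; new: +{b}
  FOLLOW(S)={$,b}  FOLLOW(A)={$,b}  FOLLOW(B)={$,b}
round 3: done
  FOLLOW(S)={$,b}  FOLLOW(A)={$,b}  FOLLOW(B)={$,b}

FOLLOW(S) = ["$", "b"]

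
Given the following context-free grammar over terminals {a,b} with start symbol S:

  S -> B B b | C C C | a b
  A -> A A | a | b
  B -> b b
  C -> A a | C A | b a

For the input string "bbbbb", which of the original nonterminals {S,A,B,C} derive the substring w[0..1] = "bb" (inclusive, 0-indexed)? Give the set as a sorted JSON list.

Convert to CNF:
  S -> B X2 | C X3 | T1 T0
  A -> A A | a | b
  B -> T0 T0
  C -> A T1 | C A | T0 T1
  T0 -> b
  T1 -> a
  X2 -> B T0
  X3 -> C C

CYK fill (cells [i..j] with 0 ≤ i ≤ j ≤ 1 only):
  T[0,0] 'b' = {A,T0}  orig:{A}
  T[1,1] 'b' = {A,T0}  orig:{A}
  T[0,1] 'bb' = {A,B}

Original NTs in T[0,1] deriving "bb": ["A", "B"]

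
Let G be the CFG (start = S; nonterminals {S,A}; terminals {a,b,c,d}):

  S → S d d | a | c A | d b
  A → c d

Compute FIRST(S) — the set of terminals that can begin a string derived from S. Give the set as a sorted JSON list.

Compute FIRST by fixpoint:
iter 1:
  A via A→c d: +{c}
  S via S→a: +{a}
  S via S→c A: +{c}
  S via S→d b: +{d}
  FIRST(S)={a,c,d}  FIRST(A)={c}
iter 2: (stable)
  FIRST(S)={a,c,d}  FIRST(A)={c}

FIRST(S) = ["a", "c", "d"]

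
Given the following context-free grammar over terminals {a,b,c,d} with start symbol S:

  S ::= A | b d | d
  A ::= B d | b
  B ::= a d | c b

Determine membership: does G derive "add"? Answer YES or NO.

CNF form of G:
  S -> B T0 | T3 T0 | b | d
  A -> B T0 | b
  B -> T1 T0 | T2 T3
  T0 -> d
  T1 -> a
  T2 -> c
  T3 -> b

CYK fill:
  cell(0,0) a: {T1}  orig:{}
  cell(1,1) d: {S,T0}  orig:{S}
  cell(2,2) d: {S,T0}  orig:{S}
  cell(0,1) ad: {B}
  cell(1,2) dd: ∅
  cell(0,2) add: {A,S}

S ∈ T[0,2] ⇒ YES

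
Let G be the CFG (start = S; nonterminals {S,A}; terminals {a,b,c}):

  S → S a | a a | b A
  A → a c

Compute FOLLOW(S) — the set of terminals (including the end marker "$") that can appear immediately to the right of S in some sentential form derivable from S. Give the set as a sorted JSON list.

FIRST iteration:
[1]
  A via A→a c: +{a}
  S via S→a a: +{a}
  S via S→b A: +{b}
  S: {a,b}  A: {a}
[2] done
  S: {a,b}  A: {a}

Compute FOLLOW by fixpoint:
seed FOLLOW(S) with $
iter 1:
  S→S a: FOLLOW(S) ⊇ FIRST(a) = {a}; new: +{a}
  S→b A: FOLLOW(A) ⊇ FOLLOW(S) ⊇ {$,a}; new: +{$,a}
  FOLLOW(S)={$,a}  FOLLOW(A)={$,a}
iter 2: (no change)
  FOLLOW(S)={$,a}  FOLLOW(A)={$,a}

FOLLOW(S) = ["$", "a"]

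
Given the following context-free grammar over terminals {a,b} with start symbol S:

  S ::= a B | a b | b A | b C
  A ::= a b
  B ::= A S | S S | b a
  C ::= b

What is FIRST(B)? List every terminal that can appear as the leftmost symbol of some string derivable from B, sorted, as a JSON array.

FIRST sets, iterate to fixpoint:
iter 1:
  A via A→a b: +{a}
  B via B→A S: +{a}
  B via B→b a: +{b}
  C via C→b: +{b}
  S via S→a B: +{a}
  S via S→b A: +{b}
  S: {a,b}  A: {a}  B: {a,b}  C: {b}
iter 2: (no change)
  S: {a,b}  A: {a}  B: {a,b}  C: {b}

FIRST(B) = ["a", "b"]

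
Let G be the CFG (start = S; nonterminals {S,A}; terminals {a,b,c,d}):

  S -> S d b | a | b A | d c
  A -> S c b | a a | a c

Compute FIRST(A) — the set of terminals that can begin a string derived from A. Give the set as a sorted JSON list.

FIRST iteration:
round 1:
  A via A→a a: +{a}
  S via S→a: +{a}
  S via S→b A: +{b}
  S via S→d c: +{d}
  S: {a,b,d}  A: {a}
round 2:
  A via A→S c b: +{b,d}
  S: {a,b,d}  A: {a,b,d}
round 3: done
  S: {a,b,d}  A: {a,b,d}

FIRST(A) = ["a", "b", "d"]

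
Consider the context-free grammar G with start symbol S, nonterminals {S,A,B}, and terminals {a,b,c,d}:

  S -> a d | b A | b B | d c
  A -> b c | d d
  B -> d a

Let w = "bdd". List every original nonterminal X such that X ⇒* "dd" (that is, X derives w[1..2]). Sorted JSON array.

Convert to CNF:
  S -> T0 A | T0 B | T2 T1 | T3 T2
  A -> T0 T1 | T2 T2
  B -> T2 T3
  T0 -> b
  T1 -> c
  T2 -> d
  T3 -> a

CYK fill, restricted to cells inside w[1..2]:
  T[1,1] 'd' = {T2}  orig:{}
  T[2,2] 'd' = {T2}  orig:{}
  T[1,2] 'dd' = {A}

Original NTs in T[1,2] deriving "dd": ["A"]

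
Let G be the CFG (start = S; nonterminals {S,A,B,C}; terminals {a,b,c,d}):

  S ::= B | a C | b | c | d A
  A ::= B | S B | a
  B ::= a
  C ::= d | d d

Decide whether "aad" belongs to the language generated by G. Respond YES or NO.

CNF form of G:
  S -> T0 A | T1 C | a | b | c
  A -> S B | a
  B -> a
  C -> T0 T0 | d
  T0 -> d
  T1 -> a

CYK table (by increasing span):
  T[0,0] 'a' = {A,B,S,T1}  orig:{A,B,S}
  T[1,1] 'a' = {A,B,S,T1}  orig:{A,B,S}
  T[2,2] 'd' = {C,T0}  orig:{C}
  T[0,1] 'aa' = {A}
  T[1,2] 'ad' = {S}
  T[0,2] 'aad' = ∅

S ∉ T[0,2] ⇒ NO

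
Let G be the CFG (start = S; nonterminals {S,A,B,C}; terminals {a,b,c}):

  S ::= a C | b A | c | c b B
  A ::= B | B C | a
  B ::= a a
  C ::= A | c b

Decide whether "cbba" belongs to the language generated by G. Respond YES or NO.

Convert to CNF:
  S -> T0 C | T1 X3 | T2 A | c
  A -> B C | T0 T0 | a
  B -> T0 T0
  C -> B C | T0 T0 | T1 T2 | a
  T0 -> a
  T1 -> c
  T2 -> b
  X3 -> T2 B

CYK table (by increasing span):
  [0..0]={S,T1}  "c"  orig:{S}
  [1..1]={T2}  "b"  orig:{}
  [2..2]={T2}  "b"  orig:{}
  [3..3]={A,C,T0}  "a"  orig:{A,C}
  [0..1]={C}  "cb"
  [1..2]=∅  "bb"
  [2..3]={S}  "ba"
  [0..2]=∅  "cbb"
  [1..3]=∅  "bba"
  [0..3]=∅  "cbba"

S ∉ T[0,3] ⇒ NO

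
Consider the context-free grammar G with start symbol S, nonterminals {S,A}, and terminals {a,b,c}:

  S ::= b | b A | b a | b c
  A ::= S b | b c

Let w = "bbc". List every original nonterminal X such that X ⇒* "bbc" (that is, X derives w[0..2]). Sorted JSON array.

CNF form of G:
  S -> T0 A | T0 T1 | T0 T2 | b
  A -> S T0 | T0 T1
  T0 -> b
  T1 -> c
  T2 -> a

CYK table (by increasing span) (cells [i..j] with 0 ≤ i ≤ j ≤ 2 only):
  T[0,0] 'b' = {S,T0}  orig:{S}
  T[1,1] 'b' = {S,T0}  orig:{S}
  T[2,2] 'c' = {T1}  orig:{}
  T[0,1] 'bb' = {A}
  T[1,2] 'bc' = {A,S}
  T[0,2] 'bbc' = {S}

Original NTs in T[0,2] deriving "bbc": ["S"]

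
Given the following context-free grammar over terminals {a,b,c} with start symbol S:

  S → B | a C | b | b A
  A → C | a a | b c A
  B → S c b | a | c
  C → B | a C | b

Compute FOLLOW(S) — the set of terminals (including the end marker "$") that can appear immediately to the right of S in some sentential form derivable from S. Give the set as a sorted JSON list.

FIRST sets, iterate to fixpoint:
round 1:
  A via A→a a: +{a}
  A via A→b c A: +{b}
  B via B→a: +{a}
  B via B→c: +{c}
  C via C→B: +{a,c}
  C via C→b: +{b}
  S via S→B: +{a,c}
  S via S→b: +{b}
  S: {a,b,c}  A: {a,b}  B: {a,c}  C: {a,b,c}
round 2:
  A via A→C: +{c}
  B via B→S c b: +{b}
  S: {a,b,c}  A: {a,b,c}  B: {a,b,c}  C: {a,b,c}
round 3: — fixpoint
  S: {a,b,c}  A: {a,b,c}  B: {a,b,c}  C: {a,b,c}

FOLLOW sets:
seed FOLLOW(S) with $
round 1:
  B→S c b: FOLLOW(S) ⊇ FIRST(c) = {c}; new: +{c}
  S→B: FOLLOW(B) ⊇ FOLLOW(S) ⊇ {$,c}; new: +{$,c}
  S→a C: FOLLOW(C) ⊇ FOLLOW(S) ⊇ {$,c}; new: +{$,c}
  S→b A: FOLLOW(A) ⊇ FOLLOW(S) ⊇ {$,c}; new: +{$,c}
  S: {$,c}  A: {$,c}  B: {$,c}  C: {$,c}
round 2: (no change)
  S: {$,c}  A: {$,c}  B: {$,c}  C: {$,c}

FOLLOW(S) = ["$", "c"]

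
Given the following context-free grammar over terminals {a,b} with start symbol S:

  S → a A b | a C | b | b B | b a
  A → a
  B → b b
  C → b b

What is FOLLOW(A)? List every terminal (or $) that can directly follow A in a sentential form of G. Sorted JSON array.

Compute FIRST by fixpoint:
iter 1:
  A via A→a: +{a}
  B via B→b b: +{b}
  C via C→b b: +{b}
  S via S→a A b: +{a}
  S via S→b: +{b}
  S: {a,b}  A: {a}  B: {b}  C: {b}
iter 2: (stable)
  S: {a,b}  A: {a}  B: {b}  C: {b}

Compute FOLLOW by fixpoint:
initialize: $ ∈ FOLLOW(S)
iter 1:
  S→a A b: FOLLOW(A) ⊇ FIRST(b) = {b}; new: +{b}
  S→a C: FOLLOW(C) ⊇ FOLLOW(S) ⊇ {$}; new: +{$}
  S→b B: FOLLOW(B) ⊇ FOLLOW(S) ⊇ {$}; new: +{$}
  FOLLOW(S)={$}  FOLLOW(A)={b}  FOLLOW(B)={$}  FOLLOW(C)={$}
iter 2: (no change)
  FOLLOW(S)={$}  FOLLOW(A)={b}  FOLLOW(B)={$}  FOLLOW(C)={$}

FOLLOW(A) = ["b"]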